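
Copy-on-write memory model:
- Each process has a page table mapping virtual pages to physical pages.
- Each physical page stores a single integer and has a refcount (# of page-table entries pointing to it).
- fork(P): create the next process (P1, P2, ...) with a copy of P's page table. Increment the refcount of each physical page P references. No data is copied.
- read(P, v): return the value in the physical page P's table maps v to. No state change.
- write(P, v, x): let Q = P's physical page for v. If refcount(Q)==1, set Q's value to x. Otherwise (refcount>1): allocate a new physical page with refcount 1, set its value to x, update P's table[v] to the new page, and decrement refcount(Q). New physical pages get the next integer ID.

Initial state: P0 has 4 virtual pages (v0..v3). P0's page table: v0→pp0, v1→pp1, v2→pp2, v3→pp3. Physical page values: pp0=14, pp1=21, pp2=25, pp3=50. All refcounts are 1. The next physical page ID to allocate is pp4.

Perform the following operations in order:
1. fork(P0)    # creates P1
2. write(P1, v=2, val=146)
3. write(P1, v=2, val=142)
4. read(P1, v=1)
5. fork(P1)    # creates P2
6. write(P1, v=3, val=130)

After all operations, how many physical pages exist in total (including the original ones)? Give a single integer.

Answer: 6

Derivation:
Op 1: fork(P0) -> P1. 4 ppages; refcounts: pp0:2 pp1:2 pp2:2 pp3:2
Op 2: write(P1, v2, 146). refcount(pp2)=2>1 -> COPY to pp4. 5 ppages; refcounts: pp0:2 pp1:2 pp2:1 pp3:2 pp4:1
Op 3: write(P1, v2, 142). refcount(pp4)=1 -> write in place. 5 ppages; refcounts: pp0:2 pp1:2 pp2:1 pp3:2 pp4:1
Op 4: read(P1, v1) -> 21. No state change.
Op 5: fork(P1) -> P2. 5 ppages; refcounts: pp0:3 pp1:3 pp2:1 pp3:3 pp4:2
Op 6: write(P1, v3, 130). refcount(pp3)=3>1 -> COPY to pp5. 6 ppages; refcounts: pp0:3 pp1:3 pp2:1 pp3:2 pp4:2 pp5:1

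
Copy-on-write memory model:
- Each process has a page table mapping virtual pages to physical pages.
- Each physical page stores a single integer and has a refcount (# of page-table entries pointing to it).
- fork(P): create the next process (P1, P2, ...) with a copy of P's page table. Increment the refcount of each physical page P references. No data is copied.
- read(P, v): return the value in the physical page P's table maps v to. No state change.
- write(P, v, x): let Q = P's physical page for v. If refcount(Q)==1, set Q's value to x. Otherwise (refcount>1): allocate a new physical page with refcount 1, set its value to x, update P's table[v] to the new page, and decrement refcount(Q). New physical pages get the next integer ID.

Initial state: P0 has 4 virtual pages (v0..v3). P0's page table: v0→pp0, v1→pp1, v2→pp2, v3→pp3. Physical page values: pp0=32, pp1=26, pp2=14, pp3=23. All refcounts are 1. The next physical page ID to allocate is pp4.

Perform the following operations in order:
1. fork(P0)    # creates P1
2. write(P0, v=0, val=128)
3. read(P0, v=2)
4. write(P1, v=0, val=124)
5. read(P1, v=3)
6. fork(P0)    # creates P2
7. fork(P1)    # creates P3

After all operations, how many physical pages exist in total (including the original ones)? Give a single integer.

Answer: 5

Derivation:
Op 1: fork(P0) -> P1. 4 ppages; refcounts: pp0:2 pp1:2 pp2:2 pp3:2
Op 2: write(P0, v0, 128). refcount(pp0)=2>1 -> COPY to pp4. 5 ppages; refcounts: pp0:1 pp1:2 pp2:2 pp3:2 pp4:1
Op 3: read(P0, v2) -> 14. No state change.
Op 4: write(P1, v0, 124). refcount(pp0)=1 -> write in place. 5 ppages; refcounts: pp0:1 pp1:2 pp2:2 pp3:2 pp4:1
Op 5: read(P1, v3) -> 23. No state change.
Op 6: fork(P0) -> P2. 5 ppages; refcounts: pp0:1 pp1:3 pp2:3 pp3:3 pp4:2
Op 7: fork(P1) -> P3. 5 ppages; refcounts: pp0:2 pp1:4 pp2:4 pp3:4 pp4:2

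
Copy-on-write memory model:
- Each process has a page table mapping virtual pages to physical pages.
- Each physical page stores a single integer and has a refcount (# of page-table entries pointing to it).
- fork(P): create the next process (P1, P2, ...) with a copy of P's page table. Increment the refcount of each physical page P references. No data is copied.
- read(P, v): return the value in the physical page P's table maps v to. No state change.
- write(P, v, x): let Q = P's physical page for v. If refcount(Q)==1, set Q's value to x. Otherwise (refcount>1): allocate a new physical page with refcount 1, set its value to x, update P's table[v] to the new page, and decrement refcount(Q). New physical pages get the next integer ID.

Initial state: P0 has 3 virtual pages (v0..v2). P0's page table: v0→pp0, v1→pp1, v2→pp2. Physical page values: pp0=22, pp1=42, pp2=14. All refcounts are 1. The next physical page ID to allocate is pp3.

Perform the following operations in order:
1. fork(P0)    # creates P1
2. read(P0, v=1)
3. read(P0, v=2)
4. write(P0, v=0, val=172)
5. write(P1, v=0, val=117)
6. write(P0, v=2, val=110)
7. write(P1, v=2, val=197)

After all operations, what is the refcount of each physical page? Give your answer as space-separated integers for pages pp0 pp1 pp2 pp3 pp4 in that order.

Op 1: fork(P0) -> P1. 3 ppages; refcounts: pp0:2 pp1:2 pp2:2
Op 2: read(P0, v1) -> 42. No state change.
Op 3: read(P0, v2) -> 14. No state change.
Op 4: write(P0, v0, 172). refcount(pp0)=2>1 -> COPY to pp3. 4 ppages; refcounts: pp0:1 pp1:2 pp2:2 pp3:1
Op 5: write(P1, v0, 117). refcount(pp0)=1 -> write in place. 4 ppages; refcounts: pp0:1 pp1:2 pp2:2 pp3:1
Op 6: write(P0, v2, 110). refcount(pp2)=2>1 -> COPY to pp4. 5 ppages; refcounts: pp0:1 pp1:2 pp2:1 pp3:1 pp4:1
Op 7: write(P1, v2, 197). refcount(pp2)=1 -> write in place. 5 ppages; refcounts: pp0:1 pp1:2 pp2:1 pp3:1 pp4:1

Answer: 1 2 1 1 1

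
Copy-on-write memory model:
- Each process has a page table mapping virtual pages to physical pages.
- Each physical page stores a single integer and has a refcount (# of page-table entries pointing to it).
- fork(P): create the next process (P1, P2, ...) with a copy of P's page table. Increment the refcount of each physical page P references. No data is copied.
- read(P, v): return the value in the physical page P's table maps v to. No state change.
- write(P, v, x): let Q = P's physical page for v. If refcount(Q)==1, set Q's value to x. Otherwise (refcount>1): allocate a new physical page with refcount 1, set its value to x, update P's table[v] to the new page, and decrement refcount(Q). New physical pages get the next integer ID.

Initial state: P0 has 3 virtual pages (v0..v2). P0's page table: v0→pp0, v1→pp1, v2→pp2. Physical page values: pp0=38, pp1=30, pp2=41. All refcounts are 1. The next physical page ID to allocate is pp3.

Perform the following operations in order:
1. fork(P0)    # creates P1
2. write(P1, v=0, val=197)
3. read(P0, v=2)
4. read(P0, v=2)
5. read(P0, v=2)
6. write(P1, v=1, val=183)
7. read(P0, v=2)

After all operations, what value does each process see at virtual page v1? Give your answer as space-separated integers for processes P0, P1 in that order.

Answer: 30 183

Derivation:
Op 1: fork(P0) -> P1. 3 ppages; refcounts: pp0:2 pp1:2 pp2:2
Op 2: write(P1, v0, 197). refcount(pp0)=2>1 -> COPY to pp3. 4 ppages; refcounts: pp0:1 pp1:2 pp2:2 pp3:1
Op 3: read(P0, v2) -> 41. No state change.
Op 4: read(P0, v2) -> 41. No state change.
Op 5: read(P0, v2) -> 41. No state change.
Op 6: write(P1, v1, 183). refcount(pp1)=2>1 -> COPY to pp4. 5 ppages; refcounts: pp0:1 pp1:1 pp2:2 pp3:1 pp4:1
Op 7: read(P0, v2) -> 41. No state change.
P0: v1 -> pp1 = 30
P1: v1 -> pp4 = 183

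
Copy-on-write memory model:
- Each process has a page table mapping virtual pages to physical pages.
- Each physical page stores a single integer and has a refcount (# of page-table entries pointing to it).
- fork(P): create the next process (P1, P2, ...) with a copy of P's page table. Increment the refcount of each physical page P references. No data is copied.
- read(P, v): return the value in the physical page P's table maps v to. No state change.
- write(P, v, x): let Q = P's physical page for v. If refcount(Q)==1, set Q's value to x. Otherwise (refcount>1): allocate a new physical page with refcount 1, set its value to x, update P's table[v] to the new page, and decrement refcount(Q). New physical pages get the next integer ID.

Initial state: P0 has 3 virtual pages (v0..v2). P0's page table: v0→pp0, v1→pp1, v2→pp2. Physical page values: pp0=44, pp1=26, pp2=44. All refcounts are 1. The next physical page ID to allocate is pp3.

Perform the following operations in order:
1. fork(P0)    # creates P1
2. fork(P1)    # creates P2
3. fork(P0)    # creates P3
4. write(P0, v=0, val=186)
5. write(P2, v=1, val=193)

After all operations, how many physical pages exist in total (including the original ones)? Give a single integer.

Answer: 5

Derivation:
Op 1: fork(P0) -> P1. 3 ppages; refcounts: pp0:2 pp1:2 pp2:2
Op 2: fork(P1) -> P2. 3 ppages; refcounts: pp0:3 pp1:3 pp2:3
Op 3: fork(P0) -> P3. 3 ppages; refcounts: pp0:4 pp1:4 pp2:4
Op 4: write(P0, v0, 186). refcount(pp0)=4>1 -> COPY to pp3. 4 ppages; refcounts: pp0:3 pp1:4 pp2:4 pp3:1
Op 5: write(P2, v1, 193). refcount(pp1)=4>1 -> COPY to pp4. 5 ppages; refcounts: pp0:3 pp1:3 pp2:4 pp3:1 pp4:1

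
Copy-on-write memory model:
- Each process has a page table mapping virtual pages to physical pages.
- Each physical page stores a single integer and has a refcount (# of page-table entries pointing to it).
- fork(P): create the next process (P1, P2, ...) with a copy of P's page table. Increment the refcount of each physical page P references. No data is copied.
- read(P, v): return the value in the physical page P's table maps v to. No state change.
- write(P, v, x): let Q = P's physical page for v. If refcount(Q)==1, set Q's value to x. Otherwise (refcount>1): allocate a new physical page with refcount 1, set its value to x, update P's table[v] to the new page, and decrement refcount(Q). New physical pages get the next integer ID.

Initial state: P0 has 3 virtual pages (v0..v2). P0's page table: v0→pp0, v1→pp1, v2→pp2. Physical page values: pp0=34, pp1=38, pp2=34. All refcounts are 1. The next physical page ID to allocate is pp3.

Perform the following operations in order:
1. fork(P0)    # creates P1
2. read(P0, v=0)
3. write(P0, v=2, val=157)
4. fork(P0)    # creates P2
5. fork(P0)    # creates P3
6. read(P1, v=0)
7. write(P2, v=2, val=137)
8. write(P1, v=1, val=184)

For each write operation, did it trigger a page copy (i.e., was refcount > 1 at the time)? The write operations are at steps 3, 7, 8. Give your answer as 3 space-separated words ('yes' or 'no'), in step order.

Op 1: fork(P0) -> P1. 3 ppages; refcounts: pp0:2 pp1:2 pp2:2
Op 2: read(P0, v0) -> 34. No state change.
Op 3: write(P0, v2, 157). refcount(pp2)=2>1 -> COPY to pp3. 4 ppages; refcounts: pp0:2 pp1:2 pp2:1 pp3:1
Op 4: fork(P0) -> P2. 4 ppages; refcounts: pp0:3 pp1:3 pp2:1 pp3:2
Op 5: fork(P0) -> P3. 4 ppages; refcounts: pp0:4 pp1:4 pp2:1 pp3:3
Op 6: read(P1, v0) -> 34. No state change.
Op 7: write(P2, v2, 137). refcount(pp3)=3>1 -> COPY to pp4. 5 ppages; refcounts: pp0:4 pp1:4 pp2:1 pp3:2 pp4:1
Op 8: write(P1, v1, 184). refcount(pp1)=4>1 -> COPY to pp5. 6 ppages; refcounts: pp0:4 pp1:3 pp2:1 pp3:2 pp4:1 pp5:1

yes yes yes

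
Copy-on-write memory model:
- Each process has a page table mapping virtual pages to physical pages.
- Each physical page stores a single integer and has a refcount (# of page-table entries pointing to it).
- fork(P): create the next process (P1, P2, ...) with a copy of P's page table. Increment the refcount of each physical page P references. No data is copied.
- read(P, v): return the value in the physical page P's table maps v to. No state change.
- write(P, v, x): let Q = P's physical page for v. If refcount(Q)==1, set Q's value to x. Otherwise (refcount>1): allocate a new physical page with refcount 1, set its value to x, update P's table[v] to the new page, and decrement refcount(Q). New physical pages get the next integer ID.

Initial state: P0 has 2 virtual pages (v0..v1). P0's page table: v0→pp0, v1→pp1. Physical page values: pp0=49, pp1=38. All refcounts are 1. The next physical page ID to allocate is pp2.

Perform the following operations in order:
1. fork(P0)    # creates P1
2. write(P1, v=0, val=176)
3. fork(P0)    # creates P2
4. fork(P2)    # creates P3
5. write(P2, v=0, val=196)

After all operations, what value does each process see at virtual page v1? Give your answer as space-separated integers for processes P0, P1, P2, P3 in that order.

Op 1: fork(P0) -> P1. 2 ppages; refcounts: pp0:2 pp1:2
Op 2: write(P1, v0, 176). refcount(pp0)=2>1 -> COPY to pp2. 3 ppages; refcounts: pp0:1 pp1:2 pp2:1
Op 3: fork(P0) -> P2. 3 ppages; refcounts: pp0:2 pp1:3 pp2:1
Op 4: fork(P2) -> P3. 3 ppages; refcounts: pp0:3 pp1:4 pp2:1
Op 5: write(P2, v0, 196). refcount(pp0)=3>1 -> COPY to pp3. 4 ppages; refcounts: pp0:2 pp1:4 pp2:1 pp3:1
P0: v1 -> pp1 = 38
P1: v1 -> pp1 = 38
P2: v1 -> pp1 = 38
P3: v1 -> pp1 = 38

Answer: 38 38 38 38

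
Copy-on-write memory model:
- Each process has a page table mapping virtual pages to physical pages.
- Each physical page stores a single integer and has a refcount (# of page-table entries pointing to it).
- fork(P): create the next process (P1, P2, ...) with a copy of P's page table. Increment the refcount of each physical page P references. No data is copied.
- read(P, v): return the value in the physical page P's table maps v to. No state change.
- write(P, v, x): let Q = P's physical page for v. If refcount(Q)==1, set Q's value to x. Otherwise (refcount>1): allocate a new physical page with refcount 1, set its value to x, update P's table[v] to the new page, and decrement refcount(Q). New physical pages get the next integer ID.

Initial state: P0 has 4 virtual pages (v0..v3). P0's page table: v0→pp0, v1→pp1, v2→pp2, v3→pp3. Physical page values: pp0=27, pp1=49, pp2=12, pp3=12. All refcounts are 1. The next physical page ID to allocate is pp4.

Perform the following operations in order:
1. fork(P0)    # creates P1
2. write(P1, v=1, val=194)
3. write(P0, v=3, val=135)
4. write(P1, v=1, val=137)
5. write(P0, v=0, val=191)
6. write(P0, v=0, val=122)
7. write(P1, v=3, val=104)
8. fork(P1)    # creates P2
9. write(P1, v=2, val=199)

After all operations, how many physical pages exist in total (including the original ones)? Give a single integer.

Op 1: fork(P0) -> P1. 4 ppages; refcounts: pp0:2 pp1:2 pp2:2 pp3:2
Op 2: write(P1, v1, 194). refcount(pp1)=2>1 -> COPY to pp4. 5 ppages; refcounts: pp0:2 pp1:1 pp2:2 pp3:2 pp4:1
Op 3: write(P0, v3, 135). refcount(pp3)=2>1 -> COPY to pp5. 6 ppages; refcounts: pp0:2 pp1:1 pp2:2 pp3:1 pp4:1 pp5:1
Op 4: write(P1, v1, 137). refcount(pp4)=1 -> write in place. 6 ppages; refcounts: pp0:2 pp1:1 pp2:2 pp3:1 pp4:1 pp5:1
Op 5: write(P0, v0, 191). refcount(pp0)=2>1 -> COPY to pp6. 7 ppages; refcounts: pp0:1 pp1:1 pp2:2 pp3:1 pp4:1 pp5:1 pp6:1
Op 6: write(P0, v0, 122). refcount(pp6)=1 -> write in place. 7 ppages; refcounts: pp0:1 pp1:1 pp2:2 pp3:1 pp4:1 pp5:1 pp6:1
Op 7: write(P1, v3, 104). refcount(pp3)=1 -> write in place. 7 ppages; refcounts: pp0:1 pp1:1 pp2:2 pp3:1 pp4:1 pp5:1 pp6:1
Op 8: fork(P1) -> P2. 7 ppages; refcounts: pp0:2 pp1:1 pp2:3 pp3:2 pp4:2 pp5:1 pp6:1
Op 9: write(P1, v2, 199). refcount(pp2)=3>1 -> COPY to pp7. 8 ppages; refcounts: pp0:2 pp1:1 pp2:2 pp3:2 pp4:2 pp5:1 pp6:1 pp7:1

Answer: 8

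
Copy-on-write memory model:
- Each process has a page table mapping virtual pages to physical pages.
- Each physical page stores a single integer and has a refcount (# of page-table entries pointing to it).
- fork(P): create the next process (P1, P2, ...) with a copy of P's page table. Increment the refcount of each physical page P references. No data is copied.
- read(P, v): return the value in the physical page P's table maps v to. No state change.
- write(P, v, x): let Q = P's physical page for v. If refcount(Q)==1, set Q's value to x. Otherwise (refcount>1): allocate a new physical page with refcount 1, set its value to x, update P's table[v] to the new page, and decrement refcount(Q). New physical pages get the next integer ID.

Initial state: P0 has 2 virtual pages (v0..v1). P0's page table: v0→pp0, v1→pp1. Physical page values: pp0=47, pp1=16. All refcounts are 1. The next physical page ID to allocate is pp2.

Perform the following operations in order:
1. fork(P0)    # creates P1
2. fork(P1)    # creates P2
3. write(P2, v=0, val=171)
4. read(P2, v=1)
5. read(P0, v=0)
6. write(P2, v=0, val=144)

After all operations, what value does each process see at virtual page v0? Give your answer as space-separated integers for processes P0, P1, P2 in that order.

Op 1: fork(P0) -> P1. 2 ppages; refcounts: pp0:2 pp1:2
Op 2: fork(P1) -> P2. 2 ppages; refcounts: pp0:3 pp1:3
Op 3: write(P2, v0, 171). refcount(pp0)=3>1 -> COPY to pp2. 3 ppages; refcounts: pp0:2 pp1:3 pp2:1
Op 4: read(P2, v1) -> 16. No state change.
Op 5: read(P0, v0) -> 47. No state change.
Op 6: write(P2, v0, 144). refcount(pp2)=1 -> write in place. 3 ppages; refcounts: pp0:2 pp1:3 pp2:1
P0: v0 -> pp0 = 47
P1: v0 -> pp0 = 47
P2: v0 -> pp2 = 144

Answer: 47 47 144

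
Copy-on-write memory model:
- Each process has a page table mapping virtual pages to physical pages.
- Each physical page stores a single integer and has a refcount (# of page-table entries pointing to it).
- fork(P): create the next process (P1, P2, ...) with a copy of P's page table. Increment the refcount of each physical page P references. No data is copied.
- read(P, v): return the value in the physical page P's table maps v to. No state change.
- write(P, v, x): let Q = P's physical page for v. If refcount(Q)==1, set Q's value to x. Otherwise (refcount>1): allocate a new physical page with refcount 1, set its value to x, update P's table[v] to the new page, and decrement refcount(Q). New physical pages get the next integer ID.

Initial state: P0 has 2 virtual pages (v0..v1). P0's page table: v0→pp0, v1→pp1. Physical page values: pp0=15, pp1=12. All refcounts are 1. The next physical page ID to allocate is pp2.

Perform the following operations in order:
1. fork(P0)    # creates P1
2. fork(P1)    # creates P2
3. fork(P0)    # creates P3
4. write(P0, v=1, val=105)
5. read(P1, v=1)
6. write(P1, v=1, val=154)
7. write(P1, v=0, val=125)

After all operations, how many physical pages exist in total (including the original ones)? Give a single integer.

Answer: 5

Derivation:
Op 1: fork(P0) -> P1. 2 ppages; refcounts: pp0:2 pp1:2
Op 2: fork(P1) -> P2. 2 ppages; refcounts: pp0:3 pp1:3
Op 3: fork(P0) -> P3. 2 ppages; refcounts: pp0:4 pp1:4
Op 4: write(P0, v1, 105). refcount(pp1)=4>1 -> COPY to pp2. 3 ppages; refcounts: pp0:4 pp1:3 pp2:1
Op 5: read(P1, v1) -> 12. No state change.
Op 6: write(P1, v1, 154). refcount(pp1)=3>1 -> COPY to pp3. 4 ppages; refcounts: pp0:4 pp1:2 pp2:1 pp3:1
Op 7: write(P1, v0, 125). refcount(pp0)=4>1 -> COPY to pp4. 5 ppages; refcounts: pp0:3 pp1:2 pp2:1 pp3:1 pp4:1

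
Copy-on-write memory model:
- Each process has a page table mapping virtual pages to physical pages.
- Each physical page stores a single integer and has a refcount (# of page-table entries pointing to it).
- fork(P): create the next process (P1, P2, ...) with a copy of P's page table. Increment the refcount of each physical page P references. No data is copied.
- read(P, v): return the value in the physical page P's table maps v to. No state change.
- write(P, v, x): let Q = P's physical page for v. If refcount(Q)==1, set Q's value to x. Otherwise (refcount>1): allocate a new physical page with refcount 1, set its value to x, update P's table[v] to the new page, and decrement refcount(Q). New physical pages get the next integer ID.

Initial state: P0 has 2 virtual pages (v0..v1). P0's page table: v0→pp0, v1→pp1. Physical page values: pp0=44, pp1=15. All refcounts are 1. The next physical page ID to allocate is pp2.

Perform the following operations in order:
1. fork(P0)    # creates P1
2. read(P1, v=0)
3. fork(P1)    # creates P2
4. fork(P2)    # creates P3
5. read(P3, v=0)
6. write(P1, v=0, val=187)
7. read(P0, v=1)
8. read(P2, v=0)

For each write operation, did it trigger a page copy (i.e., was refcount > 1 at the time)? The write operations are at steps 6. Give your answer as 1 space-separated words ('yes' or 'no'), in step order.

Op 1: fork(P0) -> P1. 2 ppages; refcounts: pp0:2 pp1:2
Op 2: read(P1, v0) -> 44. No state change.
Op 3: fork(P1) -> P2. 2 ppages; refcounts: pp0:3 pp1:3
Op 4: fork(P2) -> P3. 2 ppages; refcounts: pp0:4 pp1:4
Op 5: read(P3, v0) -> 44. No state change.
Op 6: write(P1, v0, 187). refcount(pp0)=4>1 -> COPY to pp2. 3 ppages; refcounts: pp0:3 pp1:4 pp2:1
Op 7: read(P0, v1) -> 15. No state change.
Op 8: read(P2, v0) -> 44. No state change.

yes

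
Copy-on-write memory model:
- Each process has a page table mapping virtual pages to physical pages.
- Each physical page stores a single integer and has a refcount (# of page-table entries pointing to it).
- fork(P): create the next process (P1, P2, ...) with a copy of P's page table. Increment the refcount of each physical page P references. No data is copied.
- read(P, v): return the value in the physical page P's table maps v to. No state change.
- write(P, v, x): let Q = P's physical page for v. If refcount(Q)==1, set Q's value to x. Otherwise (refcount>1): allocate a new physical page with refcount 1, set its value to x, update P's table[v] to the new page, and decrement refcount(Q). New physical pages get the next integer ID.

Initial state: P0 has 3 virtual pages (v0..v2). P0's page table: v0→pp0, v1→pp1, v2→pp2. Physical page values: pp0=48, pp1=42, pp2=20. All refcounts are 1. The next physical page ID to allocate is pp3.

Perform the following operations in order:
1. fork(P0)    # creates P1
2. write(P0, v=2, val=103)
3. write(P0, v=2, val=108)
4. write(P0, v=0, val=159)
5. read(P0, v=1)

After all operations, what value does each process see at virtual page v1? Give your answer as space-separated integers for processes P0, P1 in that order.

Op 1: fork(P0) -> P1. 3 ppages; refcounts: pp0:2 pp1:2 pp2:2
Op 2: write(P0, v2, 103). refcount(pp2)=2>1 -> COPY to pp3. 4 ppages; refcounts: pp0:2 pp1:2 pp2:1 pp3:1
Op 3: write(P0, v2, 108). refcount(pp3)=1 -> write in place. 4 ppages; refcounts: pp0:2 pp1:2 pp2:1 pp3:1
Op 4: write(P0, v0, 159). refcount(pp0)=2>1 -> COPY to pp4. 5 ppages; refcounts: pp0:1 pp1:2 pp2:1 pp3:1 pp4:1
Op 5: read(P0, v1) -> 42. No state change.
P0: v1 -> pp1 = 42
P1: v1 -> pp1 = 42

Answer: 42 42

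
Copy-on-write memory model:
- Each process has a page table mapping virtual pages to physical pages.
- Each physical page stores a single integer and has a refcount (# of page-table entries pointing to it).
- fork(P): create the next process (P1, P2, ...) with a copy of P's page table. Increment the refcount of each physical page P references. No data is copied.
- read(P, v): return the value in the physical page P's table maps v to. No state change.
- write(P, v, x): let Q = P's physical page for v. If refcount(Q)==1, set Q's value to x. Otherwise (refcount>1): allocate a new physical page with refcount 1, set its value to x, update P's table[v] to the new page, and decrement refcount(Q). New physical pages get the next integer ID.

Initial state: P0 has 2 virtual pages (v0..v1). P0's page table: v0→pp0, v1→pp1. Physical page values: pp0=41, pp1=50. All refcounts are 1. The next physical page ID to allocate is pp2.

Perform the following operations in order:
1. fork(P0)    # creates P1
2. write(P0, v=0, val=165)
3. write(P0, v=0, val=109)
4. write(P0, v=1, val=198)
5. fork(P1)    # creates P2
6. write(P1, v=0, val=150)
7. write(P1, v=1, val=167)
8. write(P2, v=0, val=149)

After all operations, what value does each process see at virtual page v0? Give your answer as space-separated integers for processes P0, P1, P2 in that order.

Op 1: fork(P0) -> P1. 2 ppages; refcounts: pp0:2 pp1:2
Op 2: write(P0, v0, 165). refcount(pp0)=2>1 -> COPY to pp2. 3 ppages; refcounts: pp0:1 pp1:2 pp2:1
Op 3: write(P0, v0, 109). refcount(pp2)=1 -> write in place. 3 ppages; refcounts: pp0:1 pp1:2 pp2:1
Op 4: write(P0, v1, 198). refcount(pp1)=2>1 -> COPY to pp3. 4 ppages; refcounts: pp0:1 pp1:1 pp2:1 pp3:1
Op 5: fork(P1) -> P2. 4 ppages; refcounts: pp0:2 pp1:2 pp2:1 pp3:1
Op 6: write(P1, v0, 150). refcount(pp0)=2>1 -> COPY to pp4. 5 ppages; refcounts: pp0:1 pp1:2 pp2:1 pp3:1 pp4:1
Op 7: write(P1, v1, 167). refcount(pp1)=2>1 -> COPY to pp5. 6 ppages; refcounts: pp0:1 pp1:1 pp2:1 pp3:1 pp4:1 pp5:1
Op 8: write(P2, v0, 149). refcount(pp0)=1 -> write in place. 6 ppages; refcounts: pp0:1 pp1:1 pp2:1 pp3:1 pp4:1 pp5:1
P0: v0 -> pp2 = 109
P1: v0 -> pp4 = 150
P2: v0 -> pp0 = 149

Answer: 109 150 149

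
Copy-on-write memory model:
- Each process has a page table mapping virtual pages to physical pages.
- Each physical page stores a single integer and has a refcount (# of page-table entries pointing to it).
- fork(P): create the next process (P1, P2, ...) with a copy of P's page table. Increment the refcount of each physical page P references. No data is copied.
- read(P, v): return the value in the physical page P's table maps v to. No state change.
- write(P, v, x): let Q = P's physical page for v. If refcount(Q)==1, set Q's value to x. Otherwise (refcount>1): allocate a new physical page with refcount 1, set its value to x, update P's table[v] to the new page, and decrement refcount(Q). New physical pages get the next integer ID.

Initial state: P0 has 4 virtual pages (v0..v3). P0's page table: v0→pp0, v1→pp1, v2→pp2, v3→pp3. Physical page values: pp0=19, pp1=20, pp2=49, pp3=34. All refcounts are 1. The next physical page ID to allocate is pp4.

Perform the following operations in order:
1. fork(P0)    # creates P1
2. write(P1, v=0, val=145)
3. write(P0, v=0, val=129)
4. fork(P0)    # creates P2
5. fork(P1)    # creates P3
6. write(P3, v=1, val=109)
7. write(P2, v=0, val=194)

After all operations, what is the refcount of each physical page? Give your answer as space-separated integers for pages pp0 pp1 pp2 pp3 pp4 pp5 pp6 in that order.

Answer: 1 3 4 4 2 1 1

Derivation:
Op 1: fork(P0) -> P1. 4 ppages; refcounts: pp0:2 pp1:2 pp2:2 pp3:2
Op 2: write(P1, v0, 145). refcount(pp0)=2>1 -> COPY to pp4. 5 ppages; refcounts: pp0:1 pp1:2 pp2:2 pp3:2 pp4:1
Op 3: write(P0, v0, 129). refcount(pp0)=1 -> write in place. 5 ppages; refcounts: pp0:1 pp1:2 pp2:2 pp3:2 pp4:1
Op 4: fork(P0) -> P2. 5 ppages; refcounts: pp0:2 pp1:3 pp2:3 pp3:3 pp4:1
Op 5: fork(P1) -> P3. 5 ppages; refcounts: pp0:2 pp1:4 pp2:4 pp3:4 pp4:2
Op 6: write(P3, v1, 109). refcount(pp1)=4>1 -> COPY to pp5. 6 ppages; refcounts: pp0:2 pp1:3 pp2:4 pp3:4 pp4:2 pp5:1
Op 7: write(P2, v0, 194). refcount(pp0)=2>1 -> COPY to pp6. 7 ppages; refcounts: pp0:1 pp1:3 pp2:4 pp3:4 pp4:2 pp5:1 pp6:1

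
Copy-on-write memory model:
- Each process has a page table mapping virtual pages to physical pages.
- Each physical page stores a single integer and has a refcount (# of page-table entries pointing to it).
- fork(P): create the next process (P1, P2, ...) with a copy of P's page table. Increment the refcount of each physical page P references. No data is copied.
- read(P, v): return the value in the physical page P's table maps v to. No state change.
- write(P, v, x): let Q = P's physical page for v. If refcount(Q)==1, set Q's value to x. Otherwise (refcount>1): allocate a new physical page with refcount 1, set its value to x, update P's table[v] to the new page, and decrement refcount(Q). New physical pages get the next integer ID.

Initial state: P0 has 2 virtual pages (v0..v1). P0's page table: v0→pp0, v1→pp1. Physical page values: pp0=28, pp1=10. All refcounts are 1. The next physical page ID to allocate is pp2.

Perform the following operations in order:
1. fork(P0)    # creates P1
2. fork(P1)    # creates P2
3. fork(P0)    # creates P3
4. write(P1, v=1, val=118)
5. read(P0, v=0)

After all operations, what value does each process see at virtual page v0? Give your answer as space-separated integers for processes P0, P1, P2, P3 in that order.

Op 1: fork(P0) -> P1. 2 ppages; refcounts: pp0:2 pp1:2
Op 2: fork(P1) -> P2. 2 ppages; refcounts: pp0:3 pp1:3
Op 3: fork(P0) -> P3. 2 ppages; refcounts: pp0:4 pp1:4
Op 4: write(P1, v1, 118). refcount(pp1)=4>1 -> COPY to pp2. 3 ppages; refcounts: pp0:4 pp1:3 pp2:1
Op 5: read(P0, v0) -> 28. No state change.
P0: v0 -> pp0 = 28
P1: v0 -> pp0 = 28
P2: v0 -> pp0 = 28
P3: v0 -> pp0 = 28

Answer: 28 28 28 28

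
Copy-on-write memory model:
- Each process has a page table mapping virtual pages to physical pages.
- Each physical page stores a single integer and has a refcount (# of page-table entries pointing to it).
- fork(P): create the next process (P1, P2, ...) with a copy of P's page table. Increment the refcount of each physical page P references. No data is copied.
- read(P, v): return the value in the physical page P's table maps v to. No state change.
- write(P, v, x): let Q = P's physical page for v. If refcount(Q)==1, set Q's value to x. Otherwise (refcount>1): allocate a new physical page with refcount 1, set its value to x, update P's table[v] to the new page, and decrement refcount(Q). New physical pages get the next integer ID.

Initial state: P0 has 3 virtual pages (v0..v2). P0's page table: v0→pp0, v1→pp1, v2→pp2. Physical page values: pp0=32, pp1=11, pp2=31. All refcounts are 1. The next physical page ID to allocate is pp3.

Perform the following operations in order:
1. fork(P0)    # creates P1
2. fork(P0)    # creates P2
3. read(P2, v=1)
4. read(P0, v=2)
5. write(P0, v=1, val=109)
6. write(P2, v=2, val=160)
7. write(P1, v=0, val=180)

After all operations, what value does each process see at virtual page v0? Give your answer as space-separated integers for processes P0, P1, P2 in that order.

Answer: 32 180 32

Derivation:
Op 1: fork(P0) -> P1. 3 ppages; refcounts: pp0:2 pp1:2 pp2:2
Op 2: fork(P0) -> P2. 3 ppages; refcounts: pp0:3 pp1:3 pp2:3
Op 3: read(P2, v1) -> 11. No state change.
Op 4: read(P0, v2) -> 31. No state change.
Op 5: write(P0, v1, 109). refcount(pp1)=3>1 -> COPY to pp3. 4 ppages; refcounts: pp0:3 pp1:2 pp2:3 pp3:1
Op 6: write(P2, v2, 160). refcount(pp2)=3>1 -> COPY to pp4. 5 ppages; refcounts: pp0:3 pp1:2 pp2:2 pp3:1 pp4:1
Op 7: write(P1, v0, 180). refcount(pp0)=3>1 -> COPY to pp5. 6 ppages; refcounts: pp0:2 pp1:2 pp2:2 pp3:1 pp4:1 pp5:1
P0: v0 -> pp0 = 32
P1: v0 -> pp5 = 180
P2: v0 -> pp0 = 32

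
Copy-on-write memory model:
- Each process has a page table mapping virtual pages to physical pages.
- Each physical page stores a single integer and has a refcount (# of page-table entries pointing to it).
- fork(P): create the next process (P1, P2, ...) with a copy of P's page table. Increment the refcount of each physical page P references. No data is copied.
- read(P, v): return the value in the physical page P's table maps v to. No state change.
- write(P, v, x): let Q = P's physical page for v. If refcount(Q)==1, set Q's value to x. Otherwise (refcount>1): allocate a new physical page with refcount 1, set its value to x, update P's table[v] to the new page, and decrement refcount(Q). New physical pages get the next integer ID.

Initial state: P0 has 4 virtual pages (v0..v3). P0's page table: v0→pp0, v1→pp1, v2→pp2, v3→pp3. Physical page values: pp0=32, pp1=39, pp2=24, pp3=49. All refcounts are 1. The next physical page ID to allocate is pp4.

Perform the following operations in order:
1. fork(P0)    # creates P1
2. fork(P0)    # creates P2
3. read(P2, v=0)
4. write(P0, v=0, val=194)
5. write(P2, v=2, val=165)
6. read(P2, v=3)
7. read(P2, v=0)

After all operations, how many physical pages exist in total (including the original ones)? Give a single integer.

Answer: 6

Derivation:
Op 1: fork(P0) -> P1. 4 ppages; refcounts: pp0:2 pp1:2 pp2:2 pp3:2
Op 2: fork(P0) -> P2. 4 ppages; refcounts: pp0:3 pp1:3 pp2:3 pp3:3
Op 3: read(P2, v0) -> 32. No state change.
Op 4: write(P0, v0, 194). refcount(pp0)=3>1 -> COPY to pp4. 5 ppages; refcounts: pp0:2 pp1:3 pp2:3 pp3:3 pp4:1
Op 5: write(P2, v2, 165). refcount(pp2)=3>1 -> COPY to pp5. 6 ppages; refcounts: pp0:2 pp1:3 pp2:2 pp3:3 pp4:1 pp5:1
Op 6: read(P2, v3) -> 49. No state change.
Op 7: read(P2, v0) -> 32. No state change.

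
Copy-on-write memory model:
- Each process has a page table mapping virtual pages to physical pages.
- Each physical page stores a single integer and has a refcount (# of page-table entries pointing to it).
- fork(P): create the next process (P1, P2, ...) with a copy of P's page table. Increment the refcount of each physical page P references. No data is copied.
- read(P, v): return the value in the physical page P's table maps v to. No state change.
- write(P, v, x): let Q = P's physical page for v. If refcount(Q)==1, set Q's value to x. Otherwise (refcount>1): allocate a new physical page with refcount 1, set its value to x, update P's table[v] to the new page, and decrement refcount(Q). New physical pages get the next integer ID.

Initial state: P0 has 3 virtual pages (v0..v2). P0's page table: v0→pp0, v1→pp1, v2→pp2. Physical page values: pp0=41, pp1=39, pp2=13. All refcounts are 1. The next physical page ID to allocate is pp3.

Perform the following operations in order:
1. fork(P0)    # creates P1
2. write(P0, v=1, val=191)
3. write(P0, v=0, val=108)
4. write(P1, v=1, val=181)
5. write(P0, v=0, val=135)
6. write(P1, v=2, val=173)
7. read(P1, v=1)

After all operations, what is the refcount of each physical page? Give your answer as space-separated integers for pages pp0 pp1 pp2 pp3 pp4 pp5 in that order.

Op 1: fork(P0) -> P1. 3 ppages; refcounts: pp0:2 pp1:2 pp2:2
Op 2: write(P0, v1, 191). refcount(pp1)=2>1 -> COPY to pp3. 4 ppages; refcounts: pp0:2 pp1:1 pp2:2 pp3:1
Op 3: write(P0, v0, 108). refcount(pp0)=2>1 -> COPY to pp4. 5 ppages; refcounts: pp0:1 pp1:1 pp2:2 pp3:1 pp4:1
Op 4: write(P1, v1, 181). refcount(pp1)=1 -> write in place. 5 ppages; refcounts: pp0:1 pp1:1 pp2:2 pp3:1 pp4:1
Op 5: write(P0, v0, 135). refcount(pp4)=1 -> write in place. 5 ppages; refcounts: pp0:1 pp1:1 pp2:2 pp3:1 pp4:1
Op 6: write(P1, v2, 173). refcount(pp2)=2>1 -> COPY to pp5. 6 ppages; refcounts: pp0:1 pp1:1 pp2:1 pp3:1 pp4:1 pp5:1
Op 7: read(P1, v1) -> 181. No state change.

Answer: 1 1 1 1 1 1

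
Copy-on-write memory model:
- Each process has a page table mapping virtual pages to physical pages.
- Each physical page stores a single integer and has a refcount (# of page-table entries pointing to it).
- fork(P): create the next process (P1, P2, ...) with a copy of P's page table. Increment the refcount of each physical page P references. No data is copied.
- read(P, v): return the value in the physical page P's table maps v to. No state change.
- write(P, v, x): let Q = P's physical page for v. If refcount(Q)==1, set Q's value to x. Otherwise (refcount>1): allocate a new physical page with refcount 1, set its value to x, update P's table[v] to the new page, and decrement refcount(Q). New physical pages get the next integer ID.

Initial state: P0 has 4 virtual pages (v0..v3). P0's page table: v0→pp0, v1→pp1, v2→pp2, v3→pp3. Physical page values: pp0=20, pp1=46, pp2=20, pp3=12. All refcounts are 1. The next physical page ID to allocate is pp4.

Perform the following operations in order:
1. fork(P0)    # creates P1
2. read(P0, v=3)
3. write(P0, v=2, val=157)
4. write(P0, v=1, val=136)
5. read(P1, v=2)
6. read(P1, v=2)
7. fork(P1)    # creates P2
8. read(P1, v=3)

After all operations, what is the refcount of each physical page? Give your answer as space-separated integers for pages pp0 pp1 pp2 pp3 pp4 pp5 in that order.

Op 1: fork(P0) -> P1. 4 ppages; refcounts: pp0:2 pp1:2 pp2:2 pp3:2
Op 2: read(P0, v3) -> 12. No state change.
Op 3: write(P0, v2, 157). refcount(pp2)=2>1 -> COPY to pp4. 5 ppages; refcounts: pp0:2 pp1:2 pp2:1 pp3:2 pp4:1
Op 4: write(P0, v1, 136). refcount(pp1)=2>1 -> COPY to pp5. 6 ppages; refcounts: pp0:2 pp1:1 pp2:1 pp3:2 pp4:1 pp5:1
Op 5: read(P1, v2) -> 20. No state change.
Op 6: read(P1, v2) -> 20. No state change.
Op 7: fork(P1) -> P2. 6 ppages; refcounts: pp0:3 pp1:2 pp2:2 pp3:3 pp4:1 pp5:1
Op 8: read(P1, v3) -> 12. No state change.

Answer: 3 2 2 3 1 1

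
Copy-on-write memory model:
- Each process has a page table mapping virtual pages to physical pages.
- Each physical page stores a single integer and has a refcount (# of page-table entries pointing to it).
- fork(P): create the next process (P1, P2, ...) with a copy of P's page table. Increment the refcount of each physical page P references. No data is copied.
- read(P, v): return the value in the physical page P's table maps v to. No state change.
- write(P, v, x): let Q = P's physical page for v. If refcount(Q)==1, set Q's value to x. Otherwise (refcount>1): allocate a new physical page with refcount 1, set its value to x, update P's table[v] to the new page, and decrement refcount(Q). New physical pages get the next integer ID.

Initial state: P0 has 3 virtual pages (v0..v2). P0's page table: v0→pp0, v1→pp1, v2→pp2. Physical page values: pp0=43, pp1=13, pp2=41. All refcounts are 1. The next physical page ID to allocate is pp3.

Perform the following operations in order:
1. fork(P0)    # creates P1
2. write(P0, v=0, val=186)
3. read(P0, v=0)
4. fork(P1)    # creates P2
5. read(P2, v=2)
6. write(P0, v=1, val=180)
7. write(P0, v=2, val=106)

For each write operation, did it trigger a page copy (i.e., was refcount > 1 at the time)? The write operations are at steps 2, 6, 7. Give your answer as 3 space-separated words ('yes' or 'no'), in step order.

Op 1: fork(P0) -> P1. 3 ppages; refcounts: pp0:2 pp1:2 pp2:2
Op 2: write(P0, v0, 186). refcount(pp0)=2>1 -> COPY to pp3. 4 ppages; refcounts: pp0:1 pp1:2 pp2:2 pp3:1
Op 3: read(P0, v0) -> 186. No state change.
Op 4: fork(P1) -> P2. 4 ppages; refcounts: pp0:2 pp1:3 pp2:3 pp3:1
Op 5: read(P2, v2) -> 41. No state change.
Op 6: write(P0, v1, 180). refcount(pp1)=3>1 -> COPY to pp4. 5 ppages; refcounts: pp0:2 pp1:2 pp2:3 pp3:1 pp4:1
Op 7: write(P0, v2, 106). refcount(pp2)=3>1 -> COPY to pp5. 6 ppages; refcounts: pp0:2 pp1:2 pp2:2 pp3:1 pp4:1 pp5:1

yes yes yes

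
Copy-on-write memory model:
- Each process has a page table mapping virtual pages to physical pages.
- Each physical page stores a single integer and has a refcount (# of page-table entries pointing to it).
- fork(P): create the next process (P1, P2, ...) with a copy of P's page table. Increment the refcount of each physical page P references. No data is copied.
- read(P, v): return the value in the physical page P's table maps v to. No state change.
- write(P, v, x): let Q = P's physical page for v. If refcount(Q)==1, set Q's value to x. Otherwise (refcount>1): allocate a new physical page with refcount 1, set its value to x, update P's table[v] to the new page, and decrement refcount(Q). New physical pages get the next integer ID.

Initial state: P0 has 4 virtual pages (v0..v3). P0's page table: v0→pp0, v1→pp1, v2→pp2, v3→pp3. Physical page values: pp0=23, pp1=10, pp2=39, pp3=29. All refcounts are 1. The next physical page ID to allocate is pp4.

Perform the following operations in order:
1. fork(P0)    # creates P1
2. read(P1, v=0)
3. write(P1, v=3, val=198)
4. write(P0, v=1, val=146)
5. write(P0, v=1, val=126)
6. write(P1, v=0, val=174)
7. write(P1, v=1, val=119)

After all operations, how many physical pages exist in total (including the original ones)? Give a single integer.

Op 1: fork(P0) -> P1. 4 ppages; refcounts: pp0:2 pp1:2 pp2:2 pp3:2
Op 2: read(P1, v0) -> 23. No state change.
Op 3: write(P1, v3, 198). refcount(pp3)=2>1 -> COPY to pp4. 5 ppages; refcounts: pp0:2 pp1:2 pp2:2 pp3:1 pp4:1
Op 4: write(P0, v1, 146). refcount(pp1)=2>1 -> COPY to pp5. 6 ppages; refcounts: pp0:2 pp1:1 pp2:2 pp3:1 pp4:1 pp5:1
Op 5: write(P0, v1, 126). refcount(pp5)=1 -> write in place. 6 ppages; refcounts: pp0:2 pp1:1 pp2:2 pp3:1 pp4:1 pp5:1
Op 6: write(P1, v0, 174). refcount(pp0)=2>1 -> COPY to pp6. 7 ppages; refcounts: pp0:1 pp1:1 pp2:2 pp3:1 pp4:1 pp5:1 pp6:1
Op 7: write(P1, v1, 119). refcount(pp1)=1 -> write in place. 7 ppages; refcounts: pp0:1 pp1:1 pp2:2 pp3:1 pp4:1 pp5:1 pp6:1

Answer: 7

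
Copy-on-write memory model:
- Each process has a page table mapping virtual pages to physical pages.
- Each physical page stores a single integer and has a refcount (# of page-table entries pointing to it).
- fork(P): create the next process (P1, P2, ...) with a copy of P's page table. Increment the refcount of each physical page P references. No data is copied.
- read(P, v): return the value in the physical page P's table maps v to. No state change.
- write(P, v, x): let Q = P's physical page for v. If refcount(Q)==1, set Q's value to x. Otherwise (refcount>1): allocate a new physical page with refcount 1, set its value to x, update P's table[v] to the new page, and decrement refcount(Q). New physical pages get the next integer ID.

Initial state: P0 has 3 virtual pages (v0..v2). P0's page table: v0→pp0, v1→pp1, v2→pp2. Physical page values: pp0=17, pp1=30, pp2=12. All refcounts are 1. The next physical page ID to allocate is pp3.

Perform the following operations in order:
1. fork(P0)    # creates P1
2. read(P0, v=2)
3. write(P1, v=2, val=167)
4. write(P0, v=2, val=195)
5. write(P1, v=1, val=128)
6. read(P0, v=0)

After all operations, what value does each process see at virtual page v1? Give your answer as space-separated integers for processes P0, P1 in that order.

Answer: 30 128

Derivation:
Op 1: fork(P0) -> P1. 3 ppages; refcounts: pp0:2 pp1:2 pp2:2
Op 2: read(P0, v2) -> 12. No state change.
Op 3: write(P1, v2, 167). refcount(pp2)=2>1 -> COPY to pp3. 4 ppages; refcounts: pp0:2 pp1:2 pp2:1 pp3:1
Op 4: write(P0, v2, 195). refcount(pp2)=1 -> write in place. 4 ppages; refcounts: pp0:2 pp1:2 pp2:1 pp3:1
Op 5: write(P1, v1, 128). refcount(pp1)=2>1 -> COPY to pp4. 5 ppages; refcounts: pp0:2 pp1:1 pp2:1 pp3:1 pp4:1
Op 6: read(P0, v0) -> 17. No state change.
P0: v1 -> pp1 = 30
P1: v1 -> pp4 = 128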